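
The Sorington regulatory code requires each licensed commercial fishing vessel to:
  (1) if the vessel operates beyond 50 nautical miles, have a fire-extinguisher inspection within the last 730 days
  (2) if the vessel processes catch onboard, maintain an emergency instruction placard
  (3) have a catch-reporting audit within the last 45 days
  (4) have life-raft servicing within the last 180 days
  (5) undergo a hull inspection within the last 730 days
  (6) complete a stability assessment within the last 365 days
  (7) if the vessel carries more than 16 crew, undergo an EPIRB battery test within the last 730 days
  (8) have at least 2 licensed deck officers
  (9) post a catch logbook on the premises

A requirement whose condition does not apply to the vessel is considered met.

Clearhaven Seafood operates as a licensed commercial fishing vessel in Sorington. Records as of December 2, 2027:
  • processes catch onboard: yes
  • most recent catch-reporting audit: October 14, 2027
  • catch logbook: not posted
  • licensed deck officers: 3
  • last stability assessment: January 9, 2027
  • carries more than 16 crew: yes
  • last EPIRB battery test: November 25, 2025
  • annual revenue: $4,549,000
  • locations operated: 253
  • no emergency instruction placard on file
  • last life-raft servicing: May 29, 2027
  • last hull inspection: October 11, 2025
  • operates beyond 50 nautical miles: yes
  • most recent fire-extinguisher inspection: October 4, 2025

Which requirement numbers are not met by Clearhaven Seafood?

1. condition 'operates beyond 50 nautical miles' holds; fire-extinguisher inspection 789 days ago vs limit 730 → not met
2. condition 'processes catch onboard' holds; emergency instruction placard absent → not met
3. catch-reporting audit 49 days ago vs limit 45 → not met
4. life-raft servicing 187 days ago vs limit 180 → not met
5. hull inspection 782 days ago vs limit 730 → not met
6. stability assessment 327 days ago vs limit 365 → met
7. condition 'carries more than 16 crew' holds; EPIRB battery test 737 days ago vs limit 730 → not met
8. licensed deck officers 3 ≥ 2 → met
9. catch logbook absent → not met
Not met: 1, 2, 3, 4, 5, 7, 9

1, 2, 3, 4, 5, 7, 9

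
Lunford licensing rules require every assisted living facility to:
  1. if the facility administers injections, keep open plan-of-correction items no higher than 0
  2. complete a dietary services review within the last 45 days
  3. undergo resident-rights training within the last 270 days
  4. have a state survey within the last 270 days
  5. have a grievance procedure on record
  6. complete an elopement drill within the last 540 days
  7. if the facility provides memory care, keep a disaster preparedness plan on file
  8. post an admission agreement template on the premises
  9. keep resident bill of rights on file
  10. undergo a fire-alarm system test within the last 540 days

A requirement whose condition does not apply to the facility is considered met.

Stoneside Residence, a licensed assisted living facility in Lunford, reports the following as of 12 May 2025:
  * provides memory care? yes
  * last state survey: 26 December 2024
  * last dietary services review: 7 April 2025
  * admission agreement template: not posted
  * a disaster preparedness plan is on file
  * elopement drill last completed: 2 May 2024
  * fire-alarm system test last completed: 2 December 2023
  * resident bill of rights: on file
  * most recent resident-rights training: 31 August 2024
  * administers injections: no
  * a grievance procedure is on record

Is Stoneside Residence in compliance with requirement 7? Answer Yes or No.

Yes

7. condition 'provides memory care' holds; disaster preparedness plan present → met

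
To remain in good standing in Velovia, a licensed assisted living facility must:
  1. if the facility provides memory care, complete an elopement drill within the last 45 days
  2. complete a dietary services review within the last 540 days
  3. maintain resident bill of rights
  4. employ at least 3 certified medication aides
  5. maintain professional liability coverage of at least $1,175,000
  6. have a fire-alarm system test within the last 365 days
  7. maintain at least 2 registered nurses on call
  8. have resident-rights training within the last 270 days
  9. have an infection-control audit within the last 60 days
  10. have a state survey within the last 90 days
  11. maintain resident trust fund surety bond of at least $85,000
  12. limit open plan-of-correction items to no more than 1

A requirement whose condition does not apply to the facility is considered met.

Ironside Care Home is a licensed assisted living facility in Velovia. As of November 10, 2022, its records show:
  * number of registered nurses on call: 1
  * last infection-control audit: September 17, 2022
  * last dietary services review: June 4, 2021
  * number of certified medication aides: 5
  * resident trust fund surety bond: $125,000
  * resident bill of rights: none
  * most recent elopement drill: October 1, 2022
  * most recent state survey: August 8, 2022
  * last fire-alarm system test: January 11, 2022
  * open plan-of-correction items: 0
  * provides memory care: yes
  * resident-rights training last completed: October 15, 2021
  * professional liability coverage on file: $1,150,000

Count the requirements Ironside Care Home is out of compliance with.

5

1. condition 'provides memory care' holds; elopement drill 40 days ago vs limit 45 → met
2. dietary services review 524 days ago vs limit 540 → met
3. resident bill of rights absent → not met
4. certified medication aides 5 ≥ 3 → met
5. professional liability coverage $1,150,000 < $1,175,000 → not met
6. fire-alarm system test 303 days ago vs limit 365 → met
7. registered nurses on call 1 < 2 → not met
8. resident-rights training 391 days ago vs limit 270 → not met
9. infection-control audit 54 days ago vs limit 60 → met
10. state survey 94 days ago vs limit 90 → not met
11. resident trust fund surety bond $125,000 ≥ $85,000 → met
12. open plan-of-correction items 0 ≤ 1 → met
Not met: 5 of 12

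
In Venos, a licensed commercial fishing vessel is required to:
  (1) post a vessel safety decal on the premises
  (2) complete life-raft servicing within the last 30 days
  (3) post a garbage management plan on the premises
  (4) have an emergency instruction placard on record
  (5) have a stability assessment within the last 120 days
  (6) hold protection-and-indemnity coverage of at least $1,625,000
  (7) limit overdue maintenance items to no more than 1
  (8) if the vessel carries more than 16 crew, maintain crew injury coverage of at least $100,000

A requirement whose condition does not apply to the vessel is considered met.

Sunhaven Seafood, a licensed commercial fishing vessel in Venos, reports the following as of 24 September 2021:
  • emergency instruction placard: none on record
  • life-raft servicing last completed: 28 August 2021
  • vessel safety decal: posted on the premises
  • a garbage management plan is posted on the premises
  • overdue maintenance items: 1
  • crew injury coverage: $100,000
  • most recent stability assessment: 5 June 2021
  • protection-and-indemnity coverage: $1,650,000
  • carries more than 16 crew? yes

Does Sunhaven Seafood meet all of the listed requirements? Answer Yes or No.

1. vessel safety decal present → met
2. life-raft servicing 27 days ago vs limit 30 → met
3. garbage management plan present → met
4. emergency instruction placard absent → not met
5. stability assessment 111 days ago vs limit 120 → met
6. protection-and-indemnity coverage $1,650,000 ≥ $1,625,000 → met
7. overdue maintenance items 1 ≤ 1 → met
8. condition 'carries more than 16 crew' holds; crew injury coverage $100,000 ≥ $100,000 → met
Not met: 4

No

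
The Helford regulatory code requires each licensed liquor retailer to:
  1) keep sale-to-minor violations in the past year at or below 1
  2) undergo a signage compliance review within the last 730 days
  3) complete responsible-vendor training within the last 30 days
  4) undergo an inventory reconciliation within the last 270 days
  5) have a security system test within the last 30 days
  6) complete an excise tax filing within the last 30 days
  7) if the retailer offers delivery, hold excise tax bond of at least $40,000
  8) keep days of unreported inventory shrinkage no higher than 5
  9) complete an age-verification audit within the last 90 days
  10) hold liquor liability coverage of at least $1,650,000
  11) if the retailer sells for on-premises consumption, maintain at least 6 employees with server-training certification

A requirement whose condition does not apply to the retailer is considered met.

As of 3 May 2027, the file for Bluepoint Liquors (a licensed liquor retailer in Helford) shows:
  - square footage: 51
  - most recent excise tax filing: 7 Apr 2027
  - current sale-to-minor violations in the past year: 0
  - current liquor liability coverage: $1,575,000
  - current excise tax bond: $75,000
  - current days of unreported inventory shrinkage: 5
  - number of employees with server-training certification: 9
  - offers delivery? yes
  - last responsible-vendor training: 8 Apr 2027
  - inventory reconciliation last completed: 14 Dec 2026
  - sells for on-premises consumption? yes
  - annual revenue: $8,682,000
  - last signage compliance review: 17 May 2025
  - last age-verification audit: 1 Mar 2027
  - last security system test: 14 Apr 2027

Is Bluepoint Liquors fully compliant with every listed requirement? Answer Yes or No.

1. sale-to-minor violations in the past year 0 ≤ 1 → met
2. signage compliance review 716 days ago vs limit 730 → met
3. responsible-vendor training 25 days ago vs limit 30 → met
4. inventory reconciliation 140 days ago vs limit 270 → met
5. security system test 19 days ago vs limit 30 → met
6. excise tax filing 26 days ago vs limit 30 → met
7. condition 'offers delivery' holds; excise tax bond $75,000 ≥ $40,000 → met
8. days of unreported inventory shrinkage 5 ≤ 5 → met
9. age-verification audit 63 days ago vs limit 90 → met
10. liquor liability coverage $1,575,000 < $1,650,000 → not met
11. condition 'sells for on-premises consumption' holds; employees with server-training certification 9 ≥ 6 → met
Not met: 10

No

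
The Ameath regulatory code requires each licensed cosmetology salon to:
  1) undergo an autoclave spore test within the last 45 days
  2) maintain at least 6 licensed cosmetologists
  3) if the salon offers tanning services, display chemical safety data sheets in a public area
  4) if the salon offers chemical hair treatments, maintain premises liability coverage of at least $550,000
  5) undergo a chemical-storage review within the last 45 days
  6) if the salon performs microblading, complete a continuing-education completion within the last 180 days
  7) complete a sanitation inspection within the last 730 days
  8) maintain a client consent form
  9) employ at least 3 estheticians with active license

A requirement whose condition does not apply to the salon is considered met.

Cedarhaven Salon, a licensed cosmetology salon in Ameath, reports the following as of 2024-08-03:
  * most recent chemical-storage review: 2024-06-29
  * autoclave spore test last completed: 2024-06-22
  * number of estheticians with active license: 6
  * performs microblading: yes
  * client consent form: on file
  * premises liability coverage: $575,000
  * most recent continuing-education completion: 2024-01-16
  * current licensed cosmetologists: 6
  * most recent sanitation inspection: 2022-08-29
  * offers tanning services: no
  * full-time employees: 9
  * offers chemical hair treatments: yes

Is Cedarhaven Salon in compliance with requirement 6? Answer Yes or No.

6. condition 'performs microblading' holds; continuing-education completion 200 days ago vs limit 180 → not met

No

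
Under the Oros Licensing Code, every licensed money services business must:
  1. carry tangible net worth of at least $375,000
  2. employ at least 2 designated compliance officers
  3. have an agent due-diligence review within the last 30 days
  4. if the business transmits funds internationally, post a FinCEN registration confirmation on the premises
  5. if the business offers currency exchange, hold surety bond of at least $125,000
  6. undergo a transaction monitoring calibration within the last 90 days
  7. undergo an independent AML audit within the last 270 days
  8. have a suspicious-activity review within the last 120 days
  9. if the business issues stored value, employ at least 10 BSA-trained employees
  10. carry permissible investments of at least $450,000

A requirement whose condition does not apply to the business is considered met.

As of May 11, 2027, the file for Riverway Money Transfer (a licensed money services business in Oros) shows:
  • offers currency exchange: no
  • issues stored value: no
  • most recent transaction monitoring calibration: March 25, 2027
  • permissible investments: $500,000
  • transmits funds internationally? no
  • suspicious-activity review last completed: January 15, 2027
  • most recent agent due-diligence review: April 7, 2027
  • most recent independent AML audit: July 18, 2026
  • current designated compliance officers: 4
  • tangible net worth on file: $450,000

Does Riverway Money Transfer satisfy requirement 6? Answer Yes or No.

6. transaction monitoring calibration 47 days ago vs limit 90 → met

Yes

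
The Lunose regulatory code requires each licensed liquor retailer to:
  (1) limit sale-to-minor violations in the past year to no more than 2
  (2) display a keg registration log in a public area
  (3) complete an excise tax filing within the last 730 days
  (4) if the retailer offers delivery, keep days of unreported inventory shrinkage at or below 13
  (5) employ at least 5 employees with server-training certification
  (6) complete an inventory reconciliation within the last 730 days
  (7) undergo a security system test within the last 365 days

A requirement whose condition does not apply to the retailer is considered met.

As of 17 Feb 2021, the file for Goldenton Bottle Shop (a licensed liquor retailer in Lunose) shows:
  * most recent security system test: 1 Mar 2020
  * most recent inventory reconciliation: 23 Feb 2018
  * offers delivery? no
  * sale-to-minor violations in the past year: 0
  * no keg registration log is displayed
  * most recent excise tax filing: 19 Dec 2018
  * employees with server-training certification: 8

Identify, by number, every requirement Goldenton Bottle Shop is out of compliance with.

1. sale-to-minor violations in the past year 0 ≤ 2 → met
2. keg registration log absent → not met
3. excise tax filing 791 days ago vs limit 730 → not met
4. condition 'offers delivery' does not hold → requirement n/a → met
5. employees with server-training certification 8 ≥ 5 → met
6. inventory reconciliation 1090 days ago vs limit 730 → not met
7. security system test 353 days ago vs limit 365 → met
Not met: 2, 3, 6

2, 3, 6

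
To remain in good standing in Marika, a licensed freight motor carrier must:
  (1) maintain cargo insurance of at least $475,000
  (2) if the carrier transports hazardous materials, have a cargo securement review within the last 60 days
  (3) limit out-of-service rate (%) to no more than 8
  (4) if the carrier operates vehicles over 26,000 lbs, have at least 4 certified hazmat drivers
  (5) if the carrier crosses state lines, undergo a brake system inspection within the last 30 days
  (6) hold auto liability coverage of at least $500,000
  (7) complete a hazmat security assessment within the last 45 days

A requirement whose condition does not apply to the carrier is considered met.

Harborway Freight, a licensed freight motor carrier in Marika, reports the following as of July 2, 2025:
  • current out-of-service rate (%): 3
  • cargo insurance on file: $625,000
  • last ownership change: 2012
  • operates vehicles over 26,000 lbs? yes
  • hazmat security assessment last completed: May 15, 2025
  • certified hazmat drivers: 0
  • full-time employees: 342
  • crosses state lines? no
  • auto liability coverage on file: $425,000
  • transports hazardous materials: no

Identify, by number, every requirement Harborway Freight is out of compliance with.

4, 6, 7

1. cargo insurance $625,000 ≥ $475,000 → met
2. condition 'transports hazardous materials' does not hold → requirement n/a → met
3. out-of-service rate (%) 3 ≤ 8 → met
4. condition 'operates vehicles over 26,000 lbs' holds; certified hazmat drivers 0 < 4 → not met
5. condition 'crosses state lines' does not hold → requirement n/a → met
6. auto liability coverage $425,000 < $500,000 → not met
7. hazmat security assessment 48 days ago vs limit 45 → not met
Not met: 4, 6, 7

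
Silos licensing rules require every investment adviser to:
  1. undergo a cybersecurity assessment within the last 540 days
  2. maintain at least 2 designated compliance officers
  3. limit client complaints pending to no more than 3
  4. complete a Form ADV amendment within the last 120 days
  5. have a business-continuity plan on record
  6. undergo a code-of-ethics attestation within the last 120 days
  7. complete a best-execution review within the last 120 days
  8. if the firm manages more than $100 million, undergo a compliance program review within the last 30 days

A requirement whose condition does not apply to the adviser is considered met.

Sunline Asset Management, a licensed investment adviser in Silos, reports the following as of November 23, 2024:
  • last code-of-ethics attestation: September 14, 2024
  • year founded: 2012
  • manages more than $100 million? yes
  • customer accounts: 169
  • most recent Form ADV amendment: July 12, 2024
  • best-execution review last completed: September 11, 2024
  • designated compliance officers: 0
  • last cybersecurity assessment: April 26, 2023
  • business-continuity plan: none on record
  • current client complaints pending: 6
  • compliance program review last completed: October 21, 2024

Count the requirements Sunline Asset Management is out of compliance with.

1. cybersecurity assessment 577 days ago vs limit 540 → not met
2. designated compliance officers 0 < 2 → not met
3. client complaints pending 6 > 3 → not met
4. Form ADV amendment 134 days ago vs limit 120 → not met
5. business-continuity plan absent → not met
6. code-of-ethics attestation 70 days ago vs limit 120 → met
7. best-execution review 73 days ago vs limit 120 → met
8. condition 'manages more than $100 million' holds; compliance program review 33 days ago vs limit 30 → not met
Not met: 6 of 8

6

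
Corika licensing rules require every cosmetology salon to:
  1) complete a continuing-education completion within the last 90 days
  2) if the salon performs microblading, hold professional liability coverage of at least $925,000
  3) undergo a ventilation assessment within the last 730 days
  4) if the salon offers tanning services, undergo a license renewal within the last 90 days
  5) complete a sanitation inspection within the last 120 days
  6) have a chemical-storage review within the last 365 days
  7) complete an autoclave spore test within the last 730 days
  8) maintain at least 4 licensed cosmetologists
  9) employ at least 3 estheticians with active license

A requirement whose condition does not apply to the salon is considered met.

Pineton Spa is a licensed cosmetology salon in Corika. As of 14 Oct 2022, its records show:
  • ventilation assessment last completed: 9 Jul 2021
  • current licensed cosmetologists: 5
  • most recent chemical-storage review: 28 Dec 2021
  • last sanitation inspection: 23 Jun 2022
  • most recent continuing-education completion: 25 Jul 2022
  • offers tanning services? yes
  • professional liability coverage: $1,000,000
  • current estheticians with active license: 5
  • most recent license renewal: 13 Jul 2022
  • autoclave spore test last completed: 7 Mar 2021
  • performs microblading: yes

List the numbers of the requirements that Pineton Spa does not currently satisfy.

4

1. continuing-education completion 81 days ago vs limit 90 → met
2. condition 'performs microblading' holds; professional liability coverage $1,000,000 ≥ $925,000 → met
3. ventilation assessment 462 days ago vs limit 730 → met
4. condition 'offers tanning services' holds; license renewal 93 days ago vs limit 90 → not met
5. sanitation inspection 113 days ago vs limit 120 → met
6. chemical-storage review 290 days ago vs limit 365 → met
7. autoclave spore test 586 days ago vs limit 730 → met
8. licensed cosmetologists 5 ≥ 4 → met
9. estheticians with active license 5 ≥ 3 → met
Not met: 4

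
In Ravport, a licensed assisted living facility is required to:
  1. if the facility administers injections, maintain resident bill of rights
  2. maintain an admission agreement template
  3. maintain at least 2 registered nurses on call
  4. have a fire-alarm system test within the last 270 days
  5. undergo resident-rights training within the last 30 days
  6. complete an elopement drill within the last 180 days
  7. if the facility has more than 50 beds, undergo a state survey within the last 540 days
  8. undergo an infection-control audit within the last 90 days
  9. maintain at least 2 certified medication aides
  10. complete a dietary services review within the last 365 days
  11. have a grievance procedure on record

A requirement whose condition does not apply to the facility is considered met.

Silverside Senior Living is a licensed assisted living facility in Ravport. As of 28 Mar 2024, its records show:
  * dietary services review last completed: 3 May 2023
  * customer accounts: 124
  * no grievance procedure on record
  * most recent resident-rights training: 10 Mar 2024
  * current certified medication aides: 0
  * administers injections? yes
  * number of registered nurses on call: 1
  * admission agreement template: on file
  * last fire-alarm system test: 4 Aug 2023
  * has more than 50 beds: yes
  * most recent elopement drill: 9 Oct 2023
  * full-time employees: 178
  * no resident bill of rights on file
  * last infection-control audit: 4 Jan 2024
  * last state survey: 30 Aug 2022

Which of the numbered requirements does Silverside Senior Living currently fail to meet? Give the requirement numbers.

1, 3, 7, 9, 11

1. condition 'administers injections' holds; resident bill of rights absent → not met
2. admission agreement template present → met
3. registered nurses on call 1 < 2 → not met
4. fire-alarm system test 237 days ago vs limit 270 → met
5. resident-rights training 18 days ago vs limit 30 → met
6. elopement drill 171 days ago vs limit 180 → met
7. condition 'has more than 50 beds' holds; state survey 576 days ago vs limit 540 → not met
8. infection-control audit 84 days ago vs limit 90 → met
9. certified medication aides 0 < 2 → not met
10. dietary services review 330 days ago vs limit 365 → met
11. grievance procedure absent → not met
Not met: 1, 3, 7, 9, 11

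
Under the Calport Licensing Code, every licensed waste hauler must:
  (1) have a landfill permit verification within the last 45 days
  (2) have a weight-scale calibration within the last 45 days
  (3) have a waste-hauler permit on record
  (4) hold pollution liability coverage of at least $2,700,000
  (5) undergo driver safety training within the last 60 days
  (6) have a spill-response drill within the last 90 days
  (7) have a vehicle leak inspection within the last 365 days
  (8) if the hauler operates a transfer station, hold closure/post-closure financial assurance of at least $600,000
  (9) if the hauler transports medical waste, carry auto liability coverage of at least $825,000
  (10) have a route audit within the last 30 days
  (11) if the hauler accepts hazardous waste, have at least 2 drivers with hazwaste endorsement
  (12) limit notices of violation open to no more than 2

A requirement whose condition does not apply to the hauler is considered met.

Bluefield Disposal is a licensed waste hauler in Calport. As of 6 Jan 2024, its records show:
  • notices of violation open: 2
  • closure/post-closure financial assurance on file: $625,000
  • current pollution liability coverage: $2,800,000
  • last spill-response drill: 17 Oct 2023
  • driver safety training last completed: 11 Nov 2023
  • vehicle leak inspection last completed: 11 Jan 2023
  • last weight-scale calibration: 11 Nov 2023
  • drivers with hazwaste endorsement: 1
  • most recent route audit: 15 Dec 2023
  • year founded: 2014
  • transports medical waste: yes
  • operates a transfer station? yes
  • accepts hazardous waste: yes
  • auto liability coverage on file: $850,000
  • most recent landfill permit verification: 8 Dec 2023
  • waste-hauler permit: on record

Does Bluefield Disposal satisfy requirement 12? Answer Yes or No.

Yes

12. notices of violation open 2 ≤ 2 → met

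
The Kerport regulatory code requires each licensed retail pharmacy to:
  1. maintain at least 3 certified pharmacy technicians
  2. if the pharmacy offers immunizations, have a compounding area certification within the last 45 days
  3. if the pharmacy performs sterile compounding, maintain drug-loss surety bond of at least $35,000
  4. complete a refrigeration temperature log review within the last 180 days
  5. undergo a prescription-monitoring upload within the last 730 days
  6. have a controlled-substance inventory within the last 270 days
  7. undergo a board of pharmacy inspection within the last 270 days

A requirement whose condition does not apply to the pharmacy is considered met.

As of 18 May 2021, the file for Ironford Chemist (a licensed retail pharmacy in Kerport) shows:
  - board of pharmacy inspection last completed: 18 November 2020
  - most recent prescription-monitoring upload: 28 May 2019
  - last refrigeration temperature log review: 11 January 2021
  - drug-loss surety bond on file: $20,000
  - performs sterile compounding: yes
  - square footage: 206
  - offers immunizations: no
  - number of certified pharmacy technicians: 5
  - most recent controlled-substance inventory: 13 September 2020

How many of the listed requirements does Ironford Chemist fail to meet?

1. certified pharmacy technicians 5 ≥ 3 → met
2. condition 'offers immunizations' does not hold → requirement n/a → met
3. condition 'performs sterile compounding' holds; drug-loss surety bond $20,000 < $35,000 → not met
4. refrigeration temperature log review 127 days ago vs limit 180 → met
5. prescription-monitoring upload 721 days ago vs limit 730 → met
6. controlled-substance inventory 247 days ago vs limit 270 → met
7. board of pharmacy inspection 181 days ago vs limit 270 → met
Not met: 1 of 7

1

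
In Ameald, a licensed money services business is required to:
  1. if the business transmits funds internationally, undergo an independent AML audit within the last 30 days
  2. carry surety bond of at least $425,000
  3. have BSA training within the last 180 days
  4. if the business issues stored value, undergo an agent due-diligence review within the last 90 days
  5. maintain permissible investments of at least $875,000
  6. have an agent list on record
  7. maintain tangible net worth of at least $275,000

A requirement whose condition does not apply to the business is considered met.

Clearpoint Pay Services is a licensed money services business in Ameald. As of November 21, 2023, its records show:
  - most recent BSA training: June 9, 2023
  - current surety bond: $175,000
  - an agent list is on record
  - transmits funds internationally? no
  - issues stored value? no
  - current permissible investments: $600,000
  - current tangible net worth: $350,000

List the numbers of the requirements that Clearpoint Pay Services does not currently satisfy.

1. condition 'transmits funds internationally' does not hold → requirement n/a → met
2. surety bond $175,000 < $425,000 → not met
3. BSA training 165 days ago vs limit 180 → met
4. condition 'issues stored value' does not hold → requirement n/a → met
5. permissible investments $600,000 < $875,000 → not met
6. agent list present → met
7. tangible net worth $350,000 ≥ $275,000 → met
Not met: 2, 5

2, 5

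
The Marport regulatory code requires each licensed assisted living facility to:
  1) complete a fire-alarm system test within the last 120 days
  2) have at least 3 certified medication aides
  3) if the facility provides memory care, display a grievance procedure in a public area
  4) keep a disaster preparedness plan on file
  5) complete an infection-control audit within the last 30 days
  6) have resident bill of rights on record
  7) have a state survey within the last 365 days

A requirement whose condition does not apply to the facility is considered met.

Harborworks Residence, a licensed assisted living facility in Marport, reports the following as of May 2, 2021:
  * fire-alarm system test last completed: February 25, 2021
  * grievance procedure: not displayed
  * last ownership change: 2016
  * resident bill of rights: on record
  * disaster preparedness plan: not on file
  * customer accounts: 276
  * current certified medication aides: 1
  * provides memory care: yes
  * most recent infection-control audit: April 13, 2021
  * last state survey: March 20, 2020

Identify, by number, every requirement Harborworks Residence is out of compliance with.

2, 3, 4, 7

1. fire-alarm system test 66 days ago vs limit 120 → met
2. certified medication aides 1 < 3 → not met
3. condition 'provides memory care' holds; grievance procedure absent → not met
4. disaster preparedness plan absent → not met
5. infection-control audit 19 days ago vs limit 30 → met
6. resident bill of rights present → met
7. state survey 408 days ago vs limit 365 → not met
Not met: 2, 3, 4, 7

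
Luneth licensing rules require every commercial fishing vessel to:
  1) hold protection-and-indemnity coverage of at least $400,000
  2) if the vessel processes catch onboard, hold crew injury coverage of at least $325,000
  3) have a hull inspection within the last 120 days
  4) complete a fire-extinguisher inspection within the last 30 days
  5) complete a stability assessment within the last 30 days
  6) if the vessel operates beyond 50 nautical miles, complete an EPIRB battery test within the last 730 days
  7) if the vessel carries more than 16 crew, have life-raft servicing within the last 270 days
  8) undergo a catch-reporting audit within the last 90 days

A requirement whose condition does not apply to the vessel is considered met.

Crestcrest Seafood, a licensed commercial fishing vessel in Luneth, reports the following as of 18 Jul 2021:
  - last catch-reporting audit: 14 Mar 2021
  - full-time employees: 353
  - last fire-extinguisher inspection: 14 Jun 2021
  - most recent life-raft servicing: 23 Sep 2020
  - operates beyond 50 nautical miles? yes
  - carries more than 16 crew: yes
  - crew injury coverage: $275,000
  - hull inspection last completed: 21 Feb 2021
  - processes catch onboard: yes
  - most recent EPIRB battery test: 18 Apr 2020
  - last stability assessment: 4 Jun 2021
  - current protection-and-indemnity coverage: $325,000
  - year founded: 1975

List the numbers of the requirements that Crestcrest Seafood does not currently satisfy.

1. protection-and-indemnity coverage $325,000 < $400,000 → not met
2. condition 'processes catch onboard' holds; crew injury coverage $275,000 < $325,000 → not met
3. hull inspection 147 days ago vs limit 120 → not met
4. fire-extinguisher inspection 34 days ago vs limit 30 → not met
5. stability assessment 44 days ago vs limit 30 → not met
6. condition 'operates beyond 50 nautical miles' holds; EPIRB battery test 456 days ago vs limit 730 → met
7. condition 'carries more than 16 crew' holds; life-raft servicing 298 days ago vs limit 270 → not met
8. catch-reporting audit 126 days ago vs limit 90 → not met
Not met: 1, 2, 3, 4, 5, 7, 8

1, 2, 3, 4, 5, 7, 8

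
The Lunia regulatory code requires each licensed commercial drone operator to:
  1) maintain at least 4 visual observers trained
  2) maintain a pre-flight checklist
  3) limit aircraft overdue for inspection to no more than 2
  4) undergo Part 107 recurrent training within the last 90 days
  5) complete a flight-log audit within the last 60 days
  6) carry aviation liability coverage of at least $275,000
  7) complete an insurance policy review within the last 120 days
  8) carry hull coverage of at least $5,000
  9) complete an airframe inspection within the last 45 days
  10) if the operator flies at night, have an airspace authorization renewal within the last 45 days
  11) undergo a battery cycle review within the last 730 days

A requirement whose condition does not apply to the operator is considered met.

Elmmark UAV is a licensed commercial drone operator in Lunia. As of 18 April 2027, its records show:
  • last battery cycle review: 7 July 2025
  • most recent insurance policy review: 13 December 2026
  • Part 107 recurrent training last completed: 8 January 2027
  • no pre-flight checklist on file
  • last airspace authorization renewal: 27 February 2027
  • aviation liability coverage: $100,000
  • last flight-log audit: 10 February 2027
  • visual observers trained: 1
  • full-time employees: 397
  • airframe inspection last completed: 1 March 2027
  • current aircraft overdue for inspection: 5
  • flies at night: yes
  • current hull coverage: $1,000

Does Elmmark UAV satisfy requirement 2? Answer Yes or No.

2. pre-flight checklist absent → not met

No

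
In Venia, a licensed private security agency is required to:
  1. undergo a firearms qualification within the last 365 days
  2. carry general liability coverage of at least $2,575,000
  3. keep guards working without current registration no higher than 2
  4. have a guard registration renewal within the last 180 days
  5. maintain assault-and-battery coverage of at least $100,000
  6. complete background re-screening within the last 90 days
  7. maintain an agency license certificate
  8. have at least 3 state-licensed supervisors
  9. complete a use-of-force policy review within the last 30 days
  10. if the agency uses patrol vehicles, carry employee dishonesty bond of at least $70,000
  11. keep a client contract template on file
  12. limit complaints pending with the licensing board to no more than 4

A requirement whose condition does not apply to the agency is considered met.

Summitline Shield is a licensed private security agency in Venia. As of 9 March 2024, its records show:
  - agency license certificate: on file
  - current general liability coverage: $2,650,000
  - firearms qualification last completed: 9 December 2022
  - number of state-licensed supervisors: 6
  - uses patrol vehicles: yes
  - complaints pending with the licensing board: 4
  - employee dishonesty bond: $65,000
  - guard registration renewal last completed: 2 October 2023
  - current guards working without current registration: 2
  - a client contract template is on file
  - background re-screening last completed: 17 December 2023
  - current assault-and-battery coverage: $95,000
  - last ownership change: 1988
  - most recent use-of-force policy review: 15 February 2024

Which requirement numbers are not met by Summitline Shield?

1, 5, 10

1. firearms qualification 456 days ago vs limit 365 → not met
2. general liability coverage $2,650,000 ≥ $2,575,000 → met
3. guards working without current registration 2 ≤ 2 → met
4. guard registration renewal 159 days ago vs limit 180 → met
5. assault-and-battery coverage $95,000 < $100,000 → not met
6. background re-screening 83 days ago vs limit 90 → met
7. agency license certificate present → met
8. state-licensed supervisors 6 ≥ 3 → met
9. use-of-force policy review 23 days ago vs limit 30 → met
10. condition 'uses patrol vehicles' holds; employee dishonesty bond $65,000 < $70,000 → not met
11. client contract template present → met
12. complaints pending with the licensing board 4 ≤ 4 → met
Not met: 1, 5, 10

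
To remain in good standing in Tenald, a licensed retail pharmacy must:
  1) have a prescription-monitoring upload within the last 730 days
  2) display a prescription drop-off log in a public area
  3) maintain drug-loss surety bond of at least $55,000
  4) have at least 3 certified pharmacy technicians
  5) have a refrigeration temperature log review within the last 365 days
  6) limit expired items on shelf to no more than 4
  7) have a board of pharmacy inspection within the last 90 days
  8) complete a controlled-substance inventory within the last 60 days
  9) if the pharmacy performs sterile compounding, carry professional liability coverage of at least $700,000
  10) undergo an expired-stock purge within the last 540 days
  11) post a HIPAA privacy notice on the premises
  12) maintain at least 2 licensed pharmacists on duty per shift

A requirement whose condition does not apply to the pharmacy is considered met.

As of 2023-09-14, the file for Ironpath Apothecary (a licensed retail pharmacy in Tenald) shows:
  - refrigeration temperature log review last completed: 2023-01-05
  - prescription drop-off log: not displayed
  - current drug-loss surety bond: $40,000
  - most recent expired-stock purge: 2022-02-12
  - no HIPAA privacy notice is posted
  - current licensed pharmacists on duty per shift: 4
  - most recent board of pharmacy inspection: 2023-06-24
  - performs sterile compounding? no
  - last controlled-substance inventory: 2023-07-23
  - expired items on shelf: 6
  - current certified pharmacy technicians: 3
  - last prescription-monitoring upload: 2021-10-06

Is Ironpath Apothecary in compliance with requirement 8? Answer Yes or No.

8. controlled-substance inventory 53 days ago vs limit 60 → met

Yes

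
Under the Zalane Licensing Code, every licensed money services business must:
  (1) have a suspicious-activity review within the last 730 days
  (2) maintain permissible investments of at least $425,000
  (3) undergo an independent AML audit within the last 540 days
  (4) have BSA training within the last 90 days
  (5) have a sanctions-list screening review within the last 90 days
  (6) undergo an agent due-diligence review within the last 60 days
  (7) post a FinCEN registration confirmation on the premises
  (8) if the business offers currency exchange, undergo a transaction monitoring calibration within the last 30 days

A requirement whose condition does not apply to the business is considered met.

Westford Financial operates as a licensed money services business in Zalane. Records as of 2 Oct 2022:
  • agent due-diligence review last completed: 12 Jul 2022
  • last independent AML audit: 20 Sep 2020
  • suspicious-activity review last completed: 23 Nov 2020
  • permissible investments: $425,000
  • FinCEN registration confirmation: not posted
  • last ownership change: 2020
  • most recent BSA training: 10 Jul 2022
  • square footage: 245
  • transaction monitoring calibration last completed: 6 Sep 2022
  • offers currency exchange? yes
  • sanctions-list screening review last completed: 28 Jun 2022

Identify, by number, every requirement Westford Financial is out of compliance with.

1. suspicious-activity review 678 days ago vs limit 730 → met
2. permissible investments $425,000 ≥ $425,000 → met
3. independent AML audit 742 days ago vs limit 540 → not met
4. BSA training 84 days ago vs limit 90 → met
5. sanctions-list screening review 96 days ago vs limit 90 → not met
6. agent due-diligence review 82 days ago vs limit 60 → not met
7. FinCEN registration confirmation absent → not met
8. condition 'offers currency exchange' holds; transaction monitoring calibration 26 days ago vs limit 30 → met
Not met: 3, 5, 6, 7

3, 5, 6, 7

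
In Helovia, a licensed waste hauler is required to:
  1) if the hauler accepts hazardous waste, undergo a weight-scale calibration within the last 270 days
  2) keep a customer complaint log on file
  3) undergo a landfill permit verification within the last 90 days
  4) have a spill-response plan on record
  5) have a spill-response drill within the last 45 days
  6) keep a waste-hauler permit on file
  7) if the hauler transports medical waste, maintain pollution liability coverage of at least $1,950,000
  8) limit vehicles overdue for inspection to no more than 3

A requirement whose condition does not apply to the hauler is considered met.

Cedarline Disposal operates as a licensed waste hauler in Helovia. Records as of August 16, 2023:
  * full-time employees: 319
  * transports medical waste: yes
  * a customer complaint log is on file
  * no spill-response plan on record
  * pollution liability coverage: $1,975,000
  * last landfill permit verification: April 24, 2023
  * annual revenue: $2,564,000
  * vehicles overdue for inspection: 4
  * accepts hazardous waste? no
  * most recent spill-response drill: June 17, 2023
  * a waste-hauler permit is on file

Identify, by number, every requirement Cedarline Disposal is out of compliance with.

1. condition 'accepts hazardous waste' does not hold → requirement n/a → met
2. customer complaint log present → met
3. landfill permit verification 114 days ago vs limit 90 → not met
4. spill-response plan absent → not met
5. spill-response drill 60 days ago vs limit 45 → not met
6. waste-hauler permit present → met
7. condition 'transports medical waste' holds; pollution liability coverage $1,975,000 ≥ $1,950,000 → met
8. vehicles overdue for inspection 4 > 3 → not met
Not met: 3, 4, 5, 8

3, 4, 5, 8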